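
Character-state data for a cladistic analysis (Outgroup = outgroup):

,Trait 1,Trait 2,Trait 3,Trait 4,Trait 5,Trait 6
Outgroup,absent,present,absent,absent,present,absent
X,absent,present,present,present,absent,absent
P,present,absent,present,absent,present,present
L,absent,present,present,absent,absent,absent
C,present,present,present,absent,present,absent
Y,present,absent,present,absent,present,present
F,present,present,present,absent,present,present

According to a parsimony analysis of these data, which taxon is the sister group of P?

Y

Character polarity is set by the outgroup: the derived state is whichever differs from the outgroup's state, so for Trait 2, Trait 5 the derived state is 'absent', and for the remaining characters it is 'present'.
Trait 1: derived state 'present' in C, F, P, and Y only — synapomorphy for {C, F, P, Y}.
Trait 2: derived state 'absent' in P and Y only — synapomorphy for {P, Y}.
All ingroup taxa share the derived state 'present' for Trait 3; it defines the ingroup but does not resolve relationships within it.
Trait 4: derived state 'present' in X only — an autapomorphy, so it tells us nothing about relationships among taxa.
Only L and X show the derived state 'absent' for Trait 5, supporting them as a clade.
Trait 6: derived state 'present' in F, P, and Y only — synapomorphy for {F, P, Y}.
Most parsimonious ingroup topology: ((X,L),(((P,Y),F),C)).
P and Y form a cherry on this tree, so they are sister taxa.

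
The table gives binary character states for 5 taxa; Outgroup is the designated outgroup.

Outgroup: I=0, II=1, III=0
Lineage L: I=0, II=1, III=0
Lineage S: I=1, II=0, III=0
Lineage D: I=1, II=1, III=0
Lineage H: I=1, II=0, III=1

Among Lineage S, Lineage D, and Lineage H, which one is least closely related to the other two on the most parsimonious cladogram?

Character polarity is set by the outgroup: the derived state is whichever differs from the outgroup's state, so for II the derived state is '0', and for the remaining characters it is '1'.
I (derived state '1') is shared by Lineage D, Lineage H, and Lineage S — a synapomorphy uniting that clade.
Only Lineage H and Lineage S show the derived state '0' for II, supporting them as a clade.
III (derived state '1') is unique to Lineage H (autapomorphy; uninformative for grouping).
Most parsimonious ingroup topology: (Lineage L,((Lineage S,Lineage H),Lineage D)).
Lineage H and Lineage S share a more recent common ancestor with each other than either does with Lineage D, so Lineage D is the least closely related of the three.

Lineage D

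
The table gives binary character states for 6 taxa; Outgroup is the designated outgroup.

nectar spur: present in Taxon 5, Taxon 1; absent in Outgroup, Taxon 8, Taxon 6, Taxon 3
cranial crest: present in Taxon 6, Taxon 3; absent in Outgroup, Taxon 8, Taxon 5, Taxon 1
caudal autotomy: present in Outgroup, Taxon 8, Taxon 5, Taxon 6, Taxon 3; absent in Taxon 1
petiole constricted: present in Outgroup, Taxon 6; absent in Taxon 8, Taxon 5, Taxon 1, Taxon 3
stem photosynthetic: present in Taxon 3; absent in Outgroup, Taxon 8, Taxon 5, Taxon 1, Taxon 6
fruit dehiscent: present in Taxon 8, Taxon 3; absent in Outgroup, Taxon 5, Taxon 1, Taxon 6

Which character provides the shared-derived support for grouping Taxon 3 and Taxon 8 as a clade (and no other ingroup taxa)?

fruit dehiscent

Character polarity is set by the outgroup: the derived state is whichever differs from the outgroup's state, so for caudal autotomy, petiole constricted the derived state is 'absent', and for the remaining characters it is 'present'.
nectar spur (derived state 'present') is shared by Taxon 1 and Taxon 5 — a synapomorphy uniting that clade.
cranial crest (state 'present') occurs in Taxon 3 and Taxon 6 but conflicts with the nesting implied by the other characters — most parsimoniously interpreted as homoplasy.
caudal autotomy (derived state 'absent') is unique to Taxon 1 (autapomorphy; uninformative for grouping).
petiole constricted (derived state 'absent') is shared by Taxon 1, Taxon 3, Taxon 5, and Taxon 8 — a synapomorphy uniting that clade.
stem photosynthetic: derived state 'present' in Taxon 3 only — an autapomorphy, so it tells us nothing about relationships among taxa.
fruit dehiscent (derived state 'present') is shared by Taxon 3 and Taxon 8 — a synapomorphy uniting that clade.
Most parsimonious ingroup topology: (Taxon 6,((Taxon 1,Taxon 5),(Taxon 3,Taxon 8))).
The clade {Taxon 3, Taxon 8} is supported by fruit dehiscent: its derived state 'present' occurs in exactly those taxa and in no other taxon (including the outgroup).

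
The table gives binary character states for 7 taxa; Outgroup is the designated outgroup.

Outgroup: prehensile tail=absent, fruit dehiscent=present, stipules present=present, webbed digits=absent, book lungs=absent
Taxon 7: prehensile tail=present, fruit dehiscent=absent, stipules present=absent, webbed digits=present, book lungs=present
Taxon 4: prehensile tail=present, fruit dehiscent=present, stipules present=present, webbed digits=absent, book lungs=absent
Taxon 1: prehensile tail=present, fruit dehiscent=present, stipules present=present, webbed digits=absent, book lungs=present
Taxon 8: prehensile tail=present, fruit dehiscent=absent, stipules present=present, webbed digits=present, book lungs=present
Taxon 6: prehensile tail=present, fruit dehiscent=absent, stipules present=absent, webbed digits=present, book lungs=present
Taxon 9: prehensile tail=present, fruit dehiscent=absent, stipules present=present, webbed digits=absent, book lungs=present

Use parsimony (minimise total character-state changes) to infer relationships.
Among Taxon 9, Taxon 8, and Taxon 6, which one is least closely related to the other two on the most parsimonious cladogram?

Taxon 9

Character polarity is set by the outgroup: the derived state is whichever differs from the outgroup's state, so for fruit dehiscent, stipules present the derived state is 'absent', and for the remaining characters it is 'present'.
All ingroup taxa share the derived state 'present' for prehensile tail; it defines the ingroup but does not resolve relationships within it.
fruit dehiscent (derived state 'absent') is shared by Taxon 6, Taxon 7, Taxon 8, and Taxon 9 — a synapomorphy uniting that clade.
Only Taxon 6 and Taxon 7 show the derived state 'absent' for stipules present, supporting them as a clade.
webbed digits: derived state 'present' in Taxon 6, Taxon 7, and Taxon 8 only — synapomorphy for {Taxon 6, Taxon 7, Taxon 8}.
Only Taxon 1, Taxon 6, Taxon 7, Taxon 8, and Taxon 9 show the derived state 'present' for book lungs, supporting them as a clade.
Most parsimonious ingroup topology: (((((Taxon 7,Taxon 6),Taxon 8),Taxon 9),Taxon 1),Taxon 4).
Taxon 6 and Taxon 8 share a more recent common ancestor with each other than either does with Taxon 9, so Taxon 9 is the least closely related of the three.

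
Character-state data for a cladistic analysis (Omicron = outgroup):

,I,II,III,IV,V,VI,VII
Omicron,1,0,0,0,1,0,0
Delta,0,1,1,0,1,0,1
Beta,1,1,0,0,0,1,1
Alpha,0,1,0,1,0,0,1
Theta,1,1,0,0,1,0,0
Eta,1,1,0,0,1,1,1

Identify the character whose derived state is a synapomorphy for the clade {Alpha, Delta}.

Character polarity is set by the outgroup: the derived state is whichever differs from the outgroup's state, so for I, V the derived state is '0', and for the remaining characters it is '1'.
Only Alpha and Delta show the derived state '0' for I, supporting them as a clade.
II (derived state '1') is shared by all ingroup taxa — unites the whole ingroup.
III: derived state '1' in Delta only — an autapomorphy, so it tells us nothing about relationships among taxa.
IV: derived state '1' in Alpha only — an autapomorphy, so it tells us nothing about relationships among taxa.
V (state '0') occurs in Alpha and Beta but conflicts with the nesting implied by the other characters — most parsimoniously interpreted as homoplasy.
Only Beta and Eta show the derived state '1' for VI, supporting them as a clade.
VII (derived state '1') is shared by Alpha, Beta, Delta, and Eta — a synapomorphy uniting that clade.
Most parsimonious ingroup topology: (((Delta,Alpha),(Beta,Eta)),Theta).
The clade {Alpha, Delta} is supported by I: its derived state '0' occurs in exactly those taxa and in no other taxon (including the outgroup).

I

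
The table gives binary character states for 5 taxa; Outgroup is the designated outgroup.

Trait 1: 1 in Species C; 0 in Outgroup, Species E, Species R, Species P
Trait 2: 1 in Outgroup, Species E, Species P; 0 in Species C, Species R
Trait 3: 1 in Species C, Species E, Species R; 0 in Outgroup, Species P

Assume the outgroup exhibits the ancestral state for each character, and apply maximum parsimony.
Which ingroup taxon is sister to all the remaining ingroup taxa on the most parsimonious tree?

Species P

Character polarity is set by the outgroup: the derived state is whichever differs from the outgroup's state, so for Trait 2 the derived state is '0', and for the remaining characters it is '1'.
Trait 1 (derived state '1') is unique to Species C (autapomorphy; uninformative for grouping).
Only Species C and Species R show the derived state '0' for Trait 2, supporting them as a clade.
Trait 3 (derived state '1') is shared by Species C, Species E, and Species R — a synapomorphy uniting that clade.
Most parsimonious ingroup topology: (((Species C,Species R),Species E),Species P).
Species P is sister to the clade containing all other ingroup taxa, so it is the earliest-diverging (most basal) ingroup lineage.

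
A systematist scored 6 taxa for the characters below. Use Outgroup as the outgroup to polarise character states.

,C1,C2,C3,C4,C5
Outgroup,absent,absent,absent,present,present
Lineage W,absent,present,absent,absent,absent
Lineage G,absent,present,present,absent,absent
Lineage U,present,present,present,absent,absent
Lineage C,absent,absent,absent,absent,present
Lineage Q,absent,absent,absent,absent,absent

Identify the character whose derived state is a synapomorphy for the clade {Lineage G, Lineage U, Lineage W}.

Character polarity is set by the outgroup: the derived state is whichever differs from the outgroup's state, so for C4, C5 the derived state is 'absent', and for the remaining characters it is 'present'.
C1 (derived state 'present') is unique to Lineage U (autapomorphy; uninformative for grouping).
C2 (derived state 'present') is shared by Lineage G, Lineage U, and Lineage W — a synapomorphy uniting that clade.
C3: derived state 'present' in Lineage G and Lineage U only — synapomorphy for {Lineage G, Lineage U}.
All ingroup taxa share the derived state 'absent' for C4; it defines the ingroup but does not resolve relationships within it.
C5: derived state 'absent' in Lineage G, Lineage Q, Lineage U, and Lineage W only — synapomorphy for {Lineage G, Lineage Q, Lineage U, Lineage W}.
Most parsimonious ingroup topology: (((Lineage W,(Lineage G,Lineage U)),Lineage Q),Lineage C).
The clade {Lineage G, Lineage U, Lineage W} is supported by C2: its derived state 'present' occurs in exactly those taxa and in no other taxon (including the outgroup).

C2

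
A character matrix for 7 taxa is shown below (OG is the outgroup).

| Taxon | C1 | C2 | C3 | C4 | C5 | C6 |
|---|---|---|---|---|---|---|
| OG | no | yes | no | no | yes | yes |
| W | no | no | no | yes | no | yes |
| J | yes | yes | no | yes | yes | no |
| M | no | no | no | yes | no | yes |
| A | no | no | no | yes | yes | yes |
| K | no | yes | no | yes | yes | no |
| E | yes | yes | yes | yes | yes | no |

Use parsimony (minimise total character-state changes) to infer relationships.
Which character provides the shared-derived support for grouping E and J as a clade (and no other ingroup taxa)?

C1

Character polarity is set by the outgroup: the derived state is whichever differs from the outgroup's state, so for C2, C5, C6 the derived state is 'no', and for the remaining characters it is 'yes'.
Only E and J show the derived state 'yes' for C1, supporting them as a clade.
Only A, M, and W show the derived state 'no' for C2, supporting them as a clade.
C3 (derived state 'yes') is unique to E (autapomorphy; uninformative for grouping).
All ingroup taxa share the derived state 'yes' for C4; it defines the ingroup but does not resolve relationships within it.
Only M and W show the derived state 'no' for C5, supporting them as a clade.
Only E, J, and K show the derived state 'no' for C6, supporting them as a clade.
Most parsimonious ingroup topology: (((W,M),A),((J,E),K)).
The clade {E, J} is supported by C1: its derived state 'yes' occurs in exactly those taxa and in no other taxon (including the outgroup).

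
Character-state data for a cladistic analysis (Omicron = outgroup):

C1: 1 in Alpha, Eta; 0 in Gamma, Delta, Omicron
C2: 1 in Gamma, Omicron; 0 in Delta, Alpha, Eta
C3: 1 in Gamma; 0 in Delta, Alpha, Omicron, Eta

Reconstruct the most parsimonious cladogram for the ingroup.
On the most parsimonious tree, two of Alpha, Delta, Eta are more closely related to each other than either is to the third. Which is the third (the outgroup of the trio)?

Delta

Character polarity is set by the outgroup: the derived state is whichever differs from the outgroup's state, so for C2 the derived state is '0', and for the remaining characters it is '1'.
Only Alpha and Eta show the derived state '1' for C1, supporting them as a clade.
C2: derived state '0' in Alpha, Delta, and Eta only — synapomorphy for {Alpha, Delta, Eta}.
C3: derived state '1' in Gamma only — an autapomorphy, so it tells us nothing about relationships among taxa.
Most parsimonious ingroup topology: (((Alpha,Eta),Delta),Gamma).
Eta and Alpha share a more recent common ancestor with each other than either does with Delta, so Delta is the least closely related of the three.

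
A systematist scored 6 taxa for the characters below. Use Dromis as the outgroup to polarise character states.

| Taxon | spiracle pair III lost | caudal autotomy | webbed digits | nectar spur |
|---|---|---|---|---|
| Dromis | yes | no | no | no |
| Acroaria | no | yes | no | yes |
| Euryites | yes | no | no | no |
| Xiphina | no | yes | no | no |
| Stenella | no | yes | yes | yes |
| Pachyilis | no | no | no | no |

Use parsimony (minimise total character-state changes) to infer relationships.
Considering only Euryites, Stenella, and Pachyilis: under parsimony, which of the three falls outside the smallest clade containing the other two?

Euryites

Character polarity is set by the outgroup: the derived state is whichever differs from the outgroup's state, so for spiracle pair III lost the derived state is 'no', and for the remaining characters it is 'yes'.
spiracle pair III lost: derived state 'no' in Acroaria, Pachyilis, Stenella, and Xiphina only — synapomorphy for {Acroaria, Pachyilis, Stenella, Xiphina}.
caudal autotomy (derived state 'yes') is shared by Acroaria, Stenella, and Xiphina — a synapomorphy uniting that clade.
webbed digits: derived state 'yes' in Stenella only — an autapomorphy, so it tells us nothing about relationships among taxa.
nectar spur: derived state 'yes' in Acroaria and Stenella only — synapomorphy for {Acroaria, Stenella}.
Most parsimonious ingroup topology: ((((Acroaria,Stenella),Xiphina),Pachyilis),Euryites).
Pachyilis and Stenella share a more recent common ancestor with each other than either does with Euryites, so Euryites is the least closely related of the three.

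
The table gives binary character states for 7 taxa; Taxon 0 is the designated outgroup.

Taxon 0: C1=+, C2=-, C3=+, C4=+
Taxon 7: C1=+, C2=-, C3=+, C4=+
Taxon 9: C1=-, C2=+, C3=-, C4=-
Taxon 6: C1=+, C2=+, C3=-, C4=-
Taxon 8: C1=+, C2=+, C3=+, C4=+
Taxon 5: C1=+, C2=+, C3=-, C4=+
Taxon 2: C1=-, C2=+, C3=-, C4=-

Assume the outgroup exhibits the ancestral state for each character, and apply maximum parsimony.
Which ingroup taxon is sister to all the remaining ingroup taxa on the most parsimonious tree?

Taxon 7

Character polarity is set by the outgroup: the derived state is whichever differs from the outgroup's state, so for C1, C3, C4 the derived state is '-', and for the remaining characters it is '+'.
C1 (derived state '-') is shared by Taxon 2 and Taxon 9 — a synapomorphy uniting that clade.
Only Taxon 2, Taxon 5, Taxon 6, Taxon 8, and Taxon 9 show the derived state '+' for C2, supporting them as a clade.
C3: derived state '-' in Taxon 2, Taxon 5, Taxon 6, and Taxon 9 only — synapomorphy for {Taxon 2, Taxon 5, Taxon 6, Taxon 9}.
C4 (derived state '-') is shared by Taxon 2, Taxon 6, and Taxon 9 — a synapomorphy uniting that clade.
Most parsimonious ingroup topology: (Taxon 7,((((Taxon 9,Taxon 2),Taxon 6),Taxon 5),Taxon 8)).
Taxon 7 is sister to the clade containing all other ingroup taxa, so it is the earliest-diverging (most basal) ingroup lineage.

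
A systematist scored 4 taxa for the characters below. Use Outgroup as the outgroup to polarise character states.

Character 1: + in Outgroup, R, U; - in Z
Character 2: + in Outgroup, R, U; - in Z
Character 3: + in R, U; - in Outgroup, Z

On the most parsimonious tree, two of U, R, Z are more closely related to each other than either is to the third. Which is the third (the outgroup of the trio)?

Z

Character polarity is set by the outgroup: the derived state is whichever differs from the outgroup's state, so for Character 1, Character 2 the derived state is '-', and for the remaining characters it is '+'.
Character 1 (derived state '-') is unique to Z (autapomorphy; uninformative for grouping).
Character 2 (derived state '-') is unique to Z (autapomorphy; uninformative for grouping).
Only R and U show the derived state '+' for Character 3, supporting them as a clade.
Most parsimonious ingroup topology: (Z,(R,U)).
U and R share a more recent common ancestor with each other than either does with Z, so Z is the least closely related of the three.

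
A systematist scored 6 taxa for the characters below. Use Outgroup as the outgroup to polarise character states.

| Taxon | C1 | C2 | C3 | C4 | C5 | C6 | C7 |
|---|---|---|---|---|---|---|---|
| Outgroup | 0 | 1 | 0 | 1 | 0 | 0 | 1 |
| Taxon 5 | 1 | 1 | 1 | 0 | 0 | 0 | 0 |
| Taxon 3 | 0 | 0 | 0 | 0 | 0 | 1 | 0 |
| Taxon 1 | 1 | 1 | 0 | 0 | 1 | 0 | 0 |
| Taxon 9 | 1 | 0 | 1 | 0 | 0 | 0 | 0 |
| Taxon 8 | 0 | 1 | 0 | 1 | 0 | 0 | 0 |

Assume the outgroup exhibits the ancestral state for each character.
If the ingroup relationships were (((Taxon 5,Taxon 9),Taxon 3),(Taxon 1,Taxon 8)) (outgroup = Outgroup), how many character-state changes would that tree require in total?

10

Map each character onto (((Taxon 5,Taxon 9),Taxon 3),(Taxon 1,Taxon 8)) (rooted by Outgroup) and count the minimum state changes it requires (Fitch parsimony):
C1: 2; C2: 2; C3: 1; C4: 2; C5: 1; C6: 1; C7: 1.
Total tree length = 10.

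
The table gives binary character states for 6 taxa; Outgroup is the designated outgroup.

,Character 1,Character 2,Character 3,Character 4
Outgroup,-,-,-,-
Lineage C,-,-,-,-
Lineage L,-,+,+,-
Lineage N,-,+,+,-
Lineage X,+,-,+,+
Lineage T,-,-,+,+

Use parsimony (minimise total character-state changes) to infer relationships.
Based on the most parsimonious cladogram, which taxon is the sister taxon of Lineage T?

Lineage X

The outgroup has state '-' for every character, so '+' is the derived state throughout.
Character 1: derived state '+' in Lineage X only — an autapomorphy, so it tells us nothing about relationships among taxa.
Character 2 (derived state '+') is shared by Lineage L and Lineage N — a synapomorphy uniting that clade.
Only Lineage L, Lineage N, Lineage T, and Lineage X show the derived state '+' for Character 3, supporting them as a clade.
Only Lineage T and Lineage X show the derived state '+' for Character 4, supporting them as a clade.
Most parsimonious ingroup topology: (Lineage C,((Lineage L,Lineage N),(Lineage X,Lineage T))).
Lineage T and Lineage X form a cherry on this tree, so they are sister taxa.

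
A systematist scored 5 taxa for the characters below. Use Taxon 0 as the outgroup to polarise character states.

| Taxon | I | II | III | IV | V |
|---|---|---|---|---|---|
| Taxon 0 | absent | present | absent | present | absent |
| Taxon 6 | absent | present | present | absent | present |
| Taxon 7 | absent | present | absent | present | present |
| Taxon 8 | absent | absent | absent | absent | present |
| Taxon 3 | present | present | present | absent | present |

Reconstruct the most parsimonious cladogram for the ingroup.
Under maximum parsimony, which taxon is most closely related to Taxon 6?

Taxon 3

Character polarity is set by the outgroup: the derived state is whichever differs from the outgroup's state, so for II, IV the derived state is 'absent', and for the remaining characters it is 'present'.
I: derived state 'present' in Taxon 3 only — an autapomorphy, so it tells us nothing about relationships among taxa.
II (derived state 'absent') is unique to Taxon 8 (autapomorphy; uninformative for grouping).
Only Taxon 3 and Taxon 6 show the derived state 'present' for III, supporting them as a clade.
IV: derived state 'absent' in Taxon 3, Taxon 6, and Taxon 8 only — synapomorphy for {Taxon 3, Taxon 6, Taxon 8}.
All ingroup taxa share the derived state 'present' for V; it defines the ingroup but does not resolve relationships within it.
Most parsimonious ingroup topology: (((Taxon 6,Taxon 3),Taxon 8),Taxon 7).
Taxon 6 and Taxon 3 form a cherry on this tree, so they are sister taxa.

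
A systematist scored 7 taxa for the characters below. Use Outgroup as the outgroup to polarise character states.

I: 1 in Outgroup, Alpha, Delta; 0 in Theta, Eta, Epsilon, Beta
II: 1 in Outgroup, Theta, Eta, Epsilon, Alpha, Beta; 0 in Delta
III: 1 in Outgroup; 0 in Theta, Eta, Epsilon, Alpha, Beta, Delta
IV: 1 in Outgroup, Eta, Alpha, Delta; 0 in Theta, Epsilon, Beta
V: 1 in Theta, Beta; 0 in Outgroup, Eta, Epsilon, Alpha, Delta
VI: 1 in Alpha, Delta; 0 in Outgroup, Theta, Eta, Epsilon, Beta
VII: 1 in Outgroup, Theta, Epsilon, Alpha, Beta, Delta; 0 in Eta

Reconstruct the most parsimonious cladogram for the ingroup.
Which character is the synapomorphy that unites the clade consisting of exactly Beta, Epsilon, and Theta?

Character polarity is set by the outgroup: the derived state is whichever differs from the outgroup's state, so for I, II, III, IV, VII the derived state is '0', and for the remaining characters it is '1'.
I (derived state '0') is shared by Beta, Epsilon, Eta, and Theta — a synapomorphy uniting that clade.
II: derived state '0' in Delta only — an autapomorphy, so it tells us nothing about relationships among taxa.
III (derived state '0') is shared by all ingroup taxa — unites the whole ingroup.
Only Beta, Epsilon, and Theta show the derived state '0' for IV, supporting them as a clade.
V: derived state '1' in Beta and Theta only — synapomorphy for {Beta, Theta}.
Only Alpha and Delta show the derived state '1' for VI, supporting them as a clade.
VII (derived state '0') is unique to Eta (autapomorphy; uninformative for grouping).
Most parsimonious ingroup topology: ((((Theta,Beta),Epsilon),Eta),(Alpha,Delta)).
The clade {Beta, Epsilon, Theta} is supported by IV: its derived state '0' occurs in exactly those taxa and in no other taxon (including the outgroup).

IV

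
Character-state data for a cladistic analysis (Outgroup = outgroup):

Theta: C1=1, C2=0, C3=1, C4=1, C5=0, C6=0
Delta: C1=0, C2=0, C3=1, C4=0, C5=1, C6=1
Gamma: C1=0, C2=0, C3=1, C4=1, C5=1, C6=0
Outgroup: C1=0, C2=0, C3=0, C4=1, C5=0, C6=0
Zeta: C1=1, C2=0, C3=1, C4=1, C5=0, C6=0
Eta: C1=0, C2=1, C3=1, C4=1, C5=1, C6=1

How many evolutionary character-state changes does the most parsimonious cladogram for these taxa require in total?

Character polarity is set by the outgroup: the derived state is whichever differs from the outgroup's state, so for C4 the derived state is '0', and for the remaining characters it is '1'.
Only Theta and Zeta show the derived state '1' for C1, supporting them as a clade.
C2: derived state '1' in Eta only — an autapomorphy, so it tells us nothing about relationships among taxa.
C3 (derived state '1') is shared by all ingroup taxa — unites the whole ingroup.
C4: derived state '0' in Delta only — an autapomorphy, so it tells us nothing about relationships among taxa.
C5: derived state '1' in Delta, Eta, and Gamma only — synapomorphy for {Delta, Eta, Gamma}.
Only Delta and Eta show the derived state '1' for C6, supporting them as a clade.
Most parsimonious ingroup topology: ((Gamma,(Eta,Delta)),(Zeta,Theta)).
Changes per character on this tree: C1: 1; C2: 1; C3: 1; C4: 1; C5: 1; C6: 1.
Total = 6.

6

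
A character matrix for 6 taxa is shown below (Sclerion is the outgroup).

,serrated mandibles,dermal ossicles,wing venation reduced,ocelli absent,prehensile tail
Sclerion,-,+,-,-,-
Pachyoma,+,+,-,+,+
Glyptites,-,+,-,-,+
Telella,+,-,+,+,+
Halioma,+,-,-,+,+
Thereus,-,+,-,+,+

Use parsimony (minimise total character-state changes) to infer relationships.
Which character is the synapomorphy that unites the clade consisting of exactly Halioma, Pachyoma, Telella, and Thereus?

Character polarity is set by the outgroup: the derived state is whichever differs from the outgroup's state, so for dermal ossicles the derived state is '-', and for the remaining characters it is '+'.
serrated mandibles: derived state '+' in Halioma, Pachyoma, and Telella only — synapomorphy for {Halioma, Pachyoma, Telella}.
dermal ossicles: derived state '-' in Halioma and Telella only — synapomorphy for {Halioma, Telella}.
wing venation reduced: derived state '+' in Telella only — an autapomorphy, so it tells us nothing about relationships among taxa.
ocelli absent: derived state '+' in Halioma, Pachyoma, Telella, and Thereus only — synapomorphy for {Halioma, Pachyoma, Telella, Thereus}.
prehensile tail (derived state '+') is shared by all ingroup taxa — unites the whole ingroup.
Most parsimonious ingroup topology: (((Pachyoma,(Telella,Halioma)),Thereus),Glyptites).
The clade {Halioma, Pachyoma, Telella, Thereus} is supported by ocelli absent: its derived state '+' occurs in exactly those taxa and in no other taxon (including the outgroup).

ocelli absent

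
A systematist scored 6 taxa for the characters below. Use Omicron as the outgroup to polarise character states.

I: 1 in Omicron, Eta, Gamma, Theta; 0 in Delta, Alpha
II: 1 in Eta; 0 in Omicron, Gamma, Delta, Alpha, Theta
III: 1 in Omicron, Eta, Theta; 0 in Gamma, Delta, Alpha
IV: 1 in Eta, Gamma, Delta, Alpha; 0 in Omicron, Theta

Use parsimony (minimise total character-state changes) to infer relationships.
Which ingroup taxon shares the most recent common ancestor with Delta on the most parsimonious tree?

Alpha

Character polarity is set by the outgroup: the derived state is whichever differs from the outgroup's state, so for I, III the derived state is '0', and for the remaining characters it is '1'.
Only Alpha and Delta show the derived state '0' for I, supporting them as a clade.
II: derived state '1' in Eta only — an autapomorphy, so it tells us nothing about relationships among taxa.
Only Alpha, Delta, and Gamma show the derived state '0' for III, supporting them as a clade.
Only Alpha, Delta, Eta, and Gamma show the derived state '1' for IV, supporting them as a clade.
Most parsimonious ingroup topology: ((Eta,(Gamma,(Delta,Alpha))),Theta).
Delta and Alpha form a cherry on this tree, so they are sister taxa.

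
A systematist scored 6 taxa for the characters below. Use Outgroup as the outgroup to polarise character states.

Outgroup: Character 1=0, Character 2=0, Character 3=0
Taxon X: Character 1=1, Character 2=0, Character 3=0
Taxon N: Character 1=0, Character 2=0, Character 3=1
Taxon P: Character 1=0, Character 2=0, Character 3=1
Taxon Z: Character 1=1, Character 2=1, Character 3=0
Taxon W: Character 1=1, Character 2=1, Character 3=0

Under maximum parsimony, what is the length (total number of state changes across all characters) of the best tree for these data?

3

The outgroup has state '0' for every character, so '1' is the derived state throughout.
Character 1 (derived state '1') is shared by Taxon W, Taxon X, and Taxon Z — a synapomorphy uniting that clade.
Only Taxon W and Taxon Z show the derived state '1' for Character 2, supporting them as a clade.
Only Taxon N and Taxon P show the derived state '1' for Character 3, supporting them as a clade.
Most parsimonious ingroup topology: ((Taxon X,(Taxon Z,Taxon W)),(Taxon N,Taxon P)).
Changes per character on this tree: Character 1: 1; Character 2: 1; Character 3: 1.
Total = 3.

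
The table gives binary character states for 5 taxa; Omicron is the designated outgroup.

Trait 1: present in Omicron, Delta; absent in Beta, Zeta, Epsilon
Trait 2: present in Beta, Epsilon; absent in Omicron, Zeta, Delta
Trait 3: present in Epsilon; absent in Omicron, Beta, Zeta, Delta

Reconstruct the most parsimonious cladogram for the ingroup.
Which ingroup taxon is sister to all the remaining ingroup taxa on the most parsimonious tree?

Character polarity is set by the outgroup: the derived state is whichever differs from the outgroup's state, so for Trait 1 the derived state is 'absent', and for the remaining characters it is 'present'.
Only Beta, Epsilon, and Zeta show the derived state 'absent' for Trait 1, supporting them as a clade.
Only Beta and Epsilon show the derived state 'present' for Trait 2, supporting them as a clade.
Trait 3 (derived state 'present') is unique to Epsilon (autapomorphy; uninformative for grouping).
Most parsimonious ingroup topology: (((Beta,Epsilon),Zeta),Delta).
Delta is sister to the clade containing all other ingroup taxa, so it is the earliest-diverging (most basal) ingroup lineage.

Delta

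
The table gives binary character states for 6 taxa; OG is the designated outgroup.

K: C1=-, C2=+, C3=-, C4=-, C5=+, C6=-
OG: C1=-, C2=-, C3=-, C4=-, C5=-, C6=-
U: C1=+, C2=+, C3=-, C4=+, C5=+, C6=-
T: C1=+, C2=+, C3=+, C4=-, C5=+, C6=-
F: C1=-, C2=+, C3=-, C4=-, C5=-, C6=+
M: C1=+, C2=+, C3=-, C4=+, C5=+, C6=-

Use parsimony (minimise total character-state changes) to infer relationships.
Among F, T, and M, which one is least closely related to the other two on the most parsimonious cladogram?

The outgroup has state '-' for every character, so '+' is the derived state throughout.
C1: derived state '+' in M, T, and U only — synapomorphy for {M, T, U}.
All ingroup taxa share the derived state '+' for C2; it defines the ingroup but does not resolve relationships within it.
C3: derived state '+' in T only — an autapomorphy, so it tells us nothing about relationships among taxa.
C4 (derived state '+') is shared by M and U — a synapomorphy uniting that clade.
C5 (derived state '+') is shared by K, M, T, and U — a synapomorphy uniting that clade.
C6 (derived state '+') is unique to F (autapomorphy; uninformative for grouping).
Most parsimonious ingroup topology: ((((U,M),T),K),F).
M and T share a more recent common ancestor with each other than either does with F, so F is the least closely related of the three.

F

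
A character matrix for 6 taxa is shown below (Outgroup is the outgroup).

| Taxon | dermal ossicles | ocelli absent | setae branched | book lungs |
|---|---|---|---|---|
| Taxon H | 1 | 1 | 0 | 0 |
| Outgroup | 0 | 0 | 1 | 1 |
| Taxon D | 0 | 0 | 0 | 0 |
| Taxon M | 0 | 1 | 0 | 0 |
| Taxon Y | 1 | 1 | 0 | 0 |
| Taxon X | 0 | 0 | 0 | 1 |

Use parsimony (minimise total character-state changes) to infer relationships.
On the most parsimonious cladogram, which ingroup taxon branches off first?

Character polarity is set by the outgroup: the derived state is whichever differs from the outgroup's state, so for setae branched, book lungs the derived state is '0', and for the remaining characters it is '1'.
dermal ossicles (derived state '1') is shared by Taxon H and Taxon Y — a synapomorphy uniting that clade.
ocelli absent: derived state '1' in Taxon H, Taxon M, and Taxon Y only — synapomorphy for {Taxon H, Taxon M, Taxon Y}.
All ingroup taxa share the derived state '0' for setae branched; it defines the ingroup but does not resolve relationships within it.
book lungs (derived state '0') is shared by Taxon D, Taxon H, Taxon M, and Taxon Y — a synapomorphy uniting that clade.
Most parsimonious ingroup topology: ((((Taxon H,Taxon Y),Taxon M),Taxon D),Taxon X).
Taxon X is sister to the clade containing all other ingroup taxa, so it is the earliest-diverging (most basal) ingroup lineage.

Taxon X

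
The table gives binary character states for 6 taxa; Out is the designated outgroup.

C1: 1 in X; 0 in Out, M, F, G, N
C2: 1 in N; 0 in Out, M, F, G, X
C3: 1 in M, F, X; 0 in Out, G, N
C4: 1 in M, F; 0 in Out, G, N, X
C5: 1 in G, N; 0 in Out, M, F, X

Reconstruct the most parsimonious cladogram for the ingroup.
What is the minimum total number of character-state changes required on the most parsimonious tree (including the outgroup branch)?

The outgroup has state '0' for every character, so '1' is the derived state throughout.
C1: derived state '1' in X only — an autapomorphy, so it tells us nothing about relationships among taxa.
C2: derived state '1' in N only — an autapomorphy, so it tells us nothing about relationships among taxa.
C3 (derived state '1') is shared by F, M, and X — a synapomorphy uniting that clade.
Only F and M show the derived state '1' for C4, supporting them as a clade.
C5 (derived state '1') is shared by G and N — a synapomorphy uniting that clade.
Most parsimonious ingroup topology: (((F,M),X),(G,N)).
Changes per character on this tree: C1: 1; C2: 1; C3: 1; C4: 1; C5: 1.
Total = 5.

5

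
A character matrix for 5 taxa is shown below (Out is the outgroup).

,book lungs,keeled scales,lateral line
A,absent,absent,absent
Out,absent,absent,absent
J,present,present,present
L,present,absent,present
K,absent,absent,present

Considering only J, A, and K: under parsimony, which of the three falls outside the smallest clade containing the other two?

The outgroup has state 'absent' for every character, so 'present' is the derived state throughout.
Only J and L show the derived state 'present' for book lungs, supporting them as a clade.
keeled scales (derived state 'present') is unique to J (autapomorphy; uninformative for grouping).
Only J, K, and L show the derived state 'present' for lateral line, supporting them as a clade.
Most parsimonious ingroup topology: (((L,J),K),A).
K and J share a more recent common ancestor with each other than either does with A, so A is the least closely related of the three.

A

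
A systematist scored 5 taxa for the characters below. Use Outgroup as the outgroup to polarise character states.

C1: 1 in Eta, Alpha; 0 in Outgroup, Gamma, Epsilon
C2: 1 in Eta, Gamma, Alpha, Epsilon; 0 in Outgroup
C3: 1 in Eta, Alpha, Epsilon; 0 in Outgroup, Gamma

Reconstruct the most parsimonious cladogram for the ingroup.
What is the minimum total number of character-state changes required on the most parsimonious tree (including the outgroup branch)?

3

The outgroup has state '0' for every character, so '1' is the derived state throughout.
C1: derived state '1' in Alpha and Eta only — synapomorphy for {Alpha, Eta}.
All ingroup taxa share the derived state '1' for C2; it defines the ingroup but does not resolve relationships within it.
C3 (derived state '1') is shared by Alpha, Epsilon, and Eta — a synapomorphy uniting that clade.
Most parsimonious ingroup topology: (((Eta,Alpha),Epsilon),Gamma).
Changes per character on this tree: C1: 1; C2: 1; C3: 1.
Total = 3.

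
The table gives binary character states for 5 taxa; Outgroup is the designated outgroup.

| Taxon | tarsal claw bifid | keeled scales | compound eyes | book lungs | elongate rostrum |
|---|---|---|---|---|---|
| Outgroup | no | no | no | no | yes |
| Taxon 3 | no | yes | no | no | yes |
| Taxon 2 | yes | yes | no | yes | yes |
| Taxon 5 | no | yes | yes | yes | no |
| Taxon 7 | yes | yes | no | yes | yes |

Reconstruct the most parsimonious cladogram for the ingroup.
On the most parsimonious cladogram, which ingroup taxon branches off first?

Taxon 3

Character polarity is set by the outgroup: the derived state is whichever differs from the outgroup's state, so for elongate rostrum the derived state is 'no', and for the remaining characters it is 'yes'.
Only Taxon 2 and Taxon 7 show the derived state 'yes' for tarsal claw bifid, supporting them as a clade.
All ingroup taxa share the derived state 'yes' for keeled scales; it defines the ingroup but does not resolve relationships within it.
compound eyes: derived state 'yes' in Taxon 5 only — an autapomorphy, so it tells us nothing about relationships among taxa.
book lungs (derived state 'yes') is shared by Taxon 2, Taxon 5, and Taxon 7 — a synapomorphy uniting that clade.
elongate rostrum: derived state 'no' in Taxon 5 only — an autapomorphy, so it tells us nothing about relationships among taxa.
Most parsimonious ingroup topology: (Taxon 3,((Taxon 2,Taxon 7),Taxon 5)).
Taxon 3 is sister to the clade containing all other ingroup taxa, so it is the earliest-diverging (most basal) ingroup lineage.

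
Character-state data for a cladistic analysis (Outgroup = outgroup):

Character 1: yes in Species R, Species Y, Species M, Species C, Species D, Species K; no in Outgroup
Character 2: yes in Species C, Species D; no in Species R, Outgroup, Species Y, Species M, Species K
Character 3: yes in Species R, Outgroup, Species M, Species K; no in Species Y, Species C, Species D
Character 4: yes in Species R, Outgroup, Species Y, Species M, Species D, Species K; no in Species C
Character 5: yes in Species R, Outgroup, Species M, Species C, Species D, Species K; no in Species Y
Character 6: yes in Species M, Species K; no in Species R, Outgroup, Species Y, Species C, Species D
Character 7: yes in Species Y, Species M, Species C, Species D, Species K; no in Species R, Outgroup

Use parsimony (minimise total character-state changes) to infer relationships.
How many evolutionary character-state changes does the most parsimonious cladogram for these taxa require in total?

Character polarity is set by the outgroup: the derived state is whichever differs from the outgroup's state, so for Character 3, Character 4, Character 5 the derived state is 'no', and for the remaining characters it is 'yes'.
Character 1 (derived state 'yes') is shared by all ingroup taxa — unites the whole ingroup.
Only Species C and Species D show the derived state 'yes' for Character 2, supporting them as a clade.
Character 3: derived state 'no' in Species C, Species D, and Species Y only — synapomorphy for {Species C, Species D, Species Y}.
Character 4 (derived state 'no') is unique to Species C (autapomorphy; uninformative for grouping).
Character 5: derived state 'no' in Species Y only — an autapomorphy, so it tells us nothing about relationships among taxa.
Character 6: derived state 'yes' in Species K and Species M only — synapomorphy for {Species K, Species M}.
Character 7: derived state 'yes' in Species C, Species D, Species K, Species M, and Species Y only — synapomorphy for {Species C, Species D, Species K, Species M, Species Y}.
Most parsimonious ingroup topology: ((((Species C,Species D),Species Y),(Species K,Species M)),Species R).
Changes per character on this tree: Character 1: 1; Character 2: 1; Character 3: 1; Character 4: 1; Character 5: 1; Character 6: 1; Character 7: 1.
Total = 7.

7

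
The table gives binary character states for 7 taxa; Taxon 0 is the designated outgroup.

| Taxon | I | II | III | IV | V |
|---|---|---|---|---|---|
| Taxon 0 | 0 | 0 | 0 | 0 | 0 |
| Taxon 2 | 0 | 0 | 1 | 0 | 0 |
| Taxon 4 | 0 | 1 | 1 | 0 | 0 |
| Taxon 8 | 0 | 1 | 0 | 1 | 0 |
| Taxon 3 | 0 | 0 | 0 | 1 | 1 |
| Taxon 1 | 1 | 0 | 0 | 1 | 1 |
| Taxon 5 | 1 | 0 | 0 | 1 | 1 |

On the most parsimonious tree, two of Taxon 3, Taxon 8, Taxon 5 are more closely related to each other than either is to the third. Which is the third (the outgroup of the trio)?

Taxon 8

The outgroup has state '0' for every character, so '1' is the derived state throughout.
I: derived state '1' in Taxon 1 and Taxon 5 only — synapomorphy for {Taxon 1, Taxon 5}.
II (state '1') occurs in Taxon 4 and Taxon 8 but conflicts with the nesting implied by the other characters — most parsimoniously interpreted as homoplasy.
III: derived state '1' in Taxon 2 and Taxon 4 only — synapomorphy for {Taxon 2, Taxon 4}.
IV: derived state '1' in Taxon 1, Taxon 3, Taxon 5, and Taxon 8 only — synapomorphy for {Taxon 1, Taxon 3, Taxon 5, Taxon 8}.
Only Taxon 1, Taxon 3, and Taxon 5 show the derived state '1' for V, supporting them as a clade.
Most parsimonious ingroup topology: ((Taxon 2,Taxon 4),(Taxon 8,(Taxon 3,(Taxon 1,Taxon 5)))).
Taxon 3 and Taxon 5 share a more recent common ancestor with each other than either does with Taxon 8, so Taxon 8 is the least closely related of the three.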